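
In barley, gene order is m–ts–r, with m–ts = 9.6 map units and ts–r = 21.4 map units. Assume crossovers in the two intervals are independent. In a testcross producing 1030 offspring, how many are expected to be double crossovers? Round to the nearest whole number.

21

Map distances give recombination frequencies of 0.096 and 0.214 for the two intervals.
With no interference, expected double-crossover frequency = 0.096 × 0.214 = 0.02054.
Expected number = 0.02054 × 1030 = 21.16 ≈ 21.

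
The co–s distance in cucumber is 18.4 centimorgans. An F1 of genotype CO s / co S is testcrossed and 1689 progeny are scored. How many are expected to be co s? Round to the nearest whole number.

155

A map distance of 18.4 centimorgans corresponds to a recombination frequency of 0.184.
The F1 is CO s / co S, so co s is a recombinant gamete class with expected frequency r/2 = 0.184/2 = 0.0920.
Expected number = 0.0920 × 1689 = 155.39 ≈ 155.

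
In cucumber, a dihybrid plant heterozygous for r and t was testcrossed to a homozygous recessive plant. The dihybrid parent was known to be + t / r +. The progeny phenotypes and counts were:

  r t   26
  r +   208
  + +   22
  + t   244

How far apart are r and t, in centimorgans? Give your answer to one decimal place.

The recombinant classes are + + and r t: 22 + 26 = 48.
Recombination frequency = 48/500 = 0.0960 ≈ 9.6%, i.e. 9.6 centimorgans.

9.6 centimorgans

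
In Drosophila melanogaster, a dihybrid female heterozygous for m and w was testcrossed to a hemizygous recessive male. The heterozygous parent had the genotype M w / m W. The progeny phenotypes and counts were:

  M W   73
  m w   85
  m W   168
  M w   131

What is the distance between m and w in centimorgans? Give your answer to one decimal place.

The recombinant classes are M W and m w: 73 + 85 = 158.
Recombination frequency = 158/457 = 0.3457 ≈ 34.6%, i.e. 34.6 centimorgans.

34.6 centimorgans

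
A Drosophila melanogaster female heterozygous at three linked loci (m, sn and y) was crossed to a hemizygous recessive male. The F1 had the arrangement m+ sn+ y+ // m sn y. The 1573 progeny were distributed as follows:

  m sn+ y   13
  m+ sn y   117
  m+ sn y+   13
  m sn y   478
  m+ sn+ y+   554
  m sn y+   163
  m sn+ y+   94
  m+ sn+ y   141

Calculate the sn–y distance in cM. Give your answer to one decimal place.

The two rarest classes, m+ sn y+ and m sn+ y, are the double crossovers. Comparing them with the parentals, only the sn allele has switched, so sn is the middle locus and the order is y – sn – m.
Crossovers in the y–sn interval produce the single-crossover classes m+ sn+ y and m sn y+ (141 + 163 = 304) plus the double crossovers (26).
RF(y–sn) = (304 + 26) / 1573 = 330/1573 = 0.2098 → 21.0 cM.

21.0 cM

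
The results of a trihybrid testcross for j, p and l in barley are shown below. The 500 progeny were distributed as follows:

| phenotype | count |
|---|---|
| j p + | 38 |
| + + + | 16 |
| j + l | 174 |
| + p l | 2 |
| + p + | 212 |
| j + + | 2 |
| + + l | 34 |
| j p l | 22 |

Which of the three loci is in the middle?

l

The two most frequent reciprocal classes, j + l and + p +, are the parental types, so the F1 was j + l / + p +.
The two rarest classes, j + + and + p l, are the double crossovers. Comparing them with the parentals, only the l allele has switched, so l is the middle locus and the order is p – l – j.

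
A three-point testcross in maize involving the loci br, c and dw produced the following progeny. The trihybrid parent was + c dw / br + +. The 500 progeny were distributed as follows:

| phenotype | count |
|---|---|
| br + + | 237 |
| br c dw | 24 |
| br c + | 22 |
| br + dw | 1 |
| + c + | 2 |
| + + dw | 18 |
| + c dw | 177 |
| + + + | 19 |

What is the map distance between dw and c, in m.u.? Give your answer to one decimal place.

The two rarest classes, + c + and br + dw, are the double crossovers. Comparing them with the parentals, only the dw allele has switched, so dw is the middle locus and the order is br – dw – c.
Crossovers in the dw–c interval produce the single-crossover classes + + dw and br c + (18 + 22 = 40) plus the double crossovers (3).
RF(dw–c) = (40 + 3) / 500 = 43/500 = 0.0860 → 8.6 m.u.

8.6 m.u.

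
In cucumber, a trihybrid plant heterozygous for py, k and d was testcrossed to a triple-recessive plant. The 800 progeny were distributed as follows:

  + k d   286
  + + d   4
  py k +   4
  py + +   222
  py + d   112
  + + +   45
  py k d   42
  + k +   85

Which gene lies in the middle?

The two most frequent reciprocal classes, py + + and + k d, are the parental types, so the F1 was py + + / + k d.
The two rarest classes, py k + and + + d, are the double crossovers. Comparing them with the parentals, only the k allele has switched, so k is the middle locus and the order is d – k – py.

k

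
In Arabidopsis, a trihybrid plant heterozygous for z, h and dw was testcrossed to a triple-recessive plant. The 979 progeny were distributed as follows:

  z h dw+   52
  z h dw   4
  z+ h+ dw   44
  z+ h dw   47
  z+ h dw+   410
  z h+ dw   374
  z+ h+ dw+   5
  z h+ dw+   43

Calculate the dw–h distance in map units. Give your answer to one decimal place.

The two most frequent reciprocal classes, z h+ dw and z+ h dw+, are the parental types, so the F1 was z h+ dw / z+ h dw+.
The two rarest classes, z h dw and z+ h+ dw+, are the double crossovers. Comparing them with the parentals, only the h allele has switched, so h is the middle locus and the order is z – h – dw.
Crossovers in the h–dw interval produce the single-crossover classes z h+ dw+ and z+ h dw (43 + 47 = 90) plus the double crossovers (9).
RF(h–dw) = (90 + 9) / 979 = 99/979 = 0.1011 → 10.1 map units.

10.1 map units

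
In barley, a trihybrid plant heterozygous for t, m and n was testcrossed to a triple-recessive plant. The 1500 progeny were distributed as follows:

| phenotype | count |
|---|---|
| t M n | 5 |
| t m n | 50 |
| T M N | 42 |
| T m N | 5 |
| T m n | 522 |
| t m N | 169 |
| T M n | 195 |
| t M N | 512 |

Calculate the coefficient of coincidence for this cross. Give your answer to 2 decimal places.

The two most frequent reciprocal classes, t M N and T m n, are the parental types, so the F1 was t M N / T m n.
The two rarest classes, t M n and T m N, are the double crossovers. Comparing them with the parentals, only the n allele has switched, so n is the middle locus and the order is t – n – m.
t–n: (92 + 10)/1500 = 0.0680; n–m: (364 + 10)/1500 = 0.2493.
Expected DCO frequency = 0.0680 × 0.2493 ≈ 0.01695; observed = 10/1500 ≈ 0.00667.
Coefficient of coincidence = 0.00667/0.01695 ≈ 0.39.

0.39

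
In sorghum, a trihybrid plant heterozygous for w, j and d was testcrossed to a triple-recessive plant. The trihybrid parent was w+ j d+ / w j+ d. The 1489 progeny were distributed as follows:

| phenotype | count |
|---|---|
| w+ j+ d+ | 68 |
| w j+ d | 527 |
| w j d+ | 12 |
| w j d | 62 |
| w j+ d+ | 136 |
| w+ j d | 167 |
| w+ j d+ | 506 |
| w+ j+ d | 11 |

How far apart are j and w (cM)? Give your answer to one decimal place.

10.3 cM

The two rarest classes, w j d+ and w+ j+ d, are the double crossovers. Comparing them with the parentals, only the w allele has switched, so w is the middle locus and the order is j – w – d.
Crossovers in the j–w interval produce the single-crossover classes w+ j+ d+ and w j d (68 + 62 = 130) plus the double crossovers (23).
RF(j–w) = (130 + 23) / 1489 = 153/1489 = 0.1028 → 10.3 cM.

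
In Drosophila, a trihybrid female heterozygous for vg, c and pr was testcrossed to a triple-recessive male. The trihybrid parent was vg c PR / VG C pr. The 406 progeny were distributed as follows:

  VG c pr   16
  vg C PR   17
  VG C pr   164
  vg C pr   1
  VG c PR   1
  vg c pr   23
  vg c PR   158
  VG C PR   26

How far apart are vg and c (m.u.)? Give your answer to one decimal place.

The two rarest classes, VG c PR and vg C pr, are the double crossovers. Comparing them with the parentals, only the vg allele has switched, so vg is the middle locus and the order is c – vg – pr.
Crossovers in the c–vg interval produce the single-crossover classes vg C PR and VG c pr (17 + 16 = 33) plus the double crossovers (2).
RF(c–vg) = (33 + 2) / 406 = 35/406 = 0.0862 → 8.6 m.u.

8.6 m.u.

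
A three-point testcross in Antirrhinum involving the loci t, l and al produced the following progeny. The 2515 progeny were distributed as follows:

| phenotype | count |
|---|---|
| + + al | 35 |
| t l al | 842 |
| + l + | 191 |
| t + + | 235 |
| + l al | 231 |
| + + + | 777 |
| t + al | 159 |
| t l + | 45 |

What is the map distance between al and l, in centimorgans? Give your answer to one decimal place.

17.1 centimorgans

The two most frequent reciprocal classes, + + + and t l al, are the parental types, so the F1 was + + + / t l al.
The two rarest classes, + + al and t l +, are the double crossovers. Comparing them with the parentals, only the al allele has switched, so al is the middle locus and the order is l – al – t.
Crossovers in the l–al interval produce the single-crossover classes + l + and t + al (191 + 159 = 350) plus the double crossovers (80).
RF(l–al) = (350 + 80) / 2515 = 430/2515 = 0.1710 → 17.1 centimorgans.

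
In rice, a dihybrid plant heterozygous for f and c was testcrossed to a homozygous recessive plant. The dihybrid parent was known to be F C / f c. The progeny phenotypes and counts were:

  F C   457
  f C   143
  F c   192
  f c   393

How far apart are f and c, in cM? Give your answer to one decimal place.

28.3 cM

The recombinant classes are F c and f C: 192 + 143 = 335.
Recombination frequency = 335/1185 = 0.2827 ≈ 28.3%, i.e. 28.3 cM.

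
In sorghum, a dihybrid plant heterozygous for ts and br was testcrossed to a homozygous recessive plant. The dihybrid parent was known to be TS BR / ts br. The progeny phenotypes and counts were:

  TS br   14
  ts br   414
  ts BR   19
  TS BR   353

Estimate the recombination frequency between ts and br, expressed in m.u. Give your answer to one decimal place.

4.1 m.u.

The recombinant classes are TS br and ts BR: 14 + 19 = 33.
Recombination frequency = 33/800 = 0.0413 ≈ 4.1%, i.e. 4.1 m.u.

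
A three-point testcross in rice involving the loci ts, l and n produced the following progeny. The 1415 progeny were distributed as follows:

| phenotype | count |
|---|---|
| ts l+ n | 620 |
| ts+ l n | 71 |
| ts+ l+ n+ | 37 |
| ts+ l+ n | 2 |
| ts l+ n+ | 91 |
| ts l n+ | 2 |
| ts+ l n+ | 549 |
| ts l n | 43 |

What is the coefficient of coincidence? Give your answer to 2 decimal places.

The two most frequent reciprocal classes, ts l+ n and ts+ l n+, are the parental types, so the F1 was ts l+ n / ts+ l n+.
The two rarest classes, ts+ l+ n and ts l n+, are the double crossovers. Comparing them with the parentals, only the ts allele has switched, so ts is the middle locus and the order is l – ts – n.
l–ts: (80 + 4)/1415 = 0.0594; ts–n: (162 + 4)/1415 = 0.1173.
Expected DCO frequency = 0.0594 × 0.1173 ≈ 0.00697; observed = 4/1415 ≈ 0.00283.
Coefficient of coincidence = 0.00283/0.00697 ≈ 0.41.

0.41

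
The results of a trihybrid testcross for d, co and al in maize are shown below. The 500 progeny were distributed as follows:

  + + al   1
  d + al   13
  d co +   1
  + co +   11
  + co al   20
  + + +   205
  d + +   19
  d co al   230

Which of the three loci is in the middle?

The two most frequent reciprocal classes, d co al and + + +, are the parental types, so the F1 was d co al / + + +.
The two rarest classes, d co + and + + al, are the double crossovers. Comparing them with the parentals, only the al allele has switched, so al is the middle locus and the order is d – al – co.

al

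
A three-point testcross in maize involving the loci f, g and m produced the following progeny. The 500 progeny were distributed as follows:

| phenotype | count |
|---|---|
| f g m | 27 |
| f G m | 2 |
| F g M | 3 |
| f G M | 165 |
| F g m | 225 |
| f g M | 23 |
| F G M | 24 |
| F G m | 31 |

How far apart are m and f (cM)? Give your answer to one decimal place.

11.2 cM

The two most frequent reciprocal classes, f G M and F g m, are the parental types, so the F1 was f G M / F g m.
The two rarest classes, f G m and F g M, are the double crossovers. Comparing them with the parentals, only the m allele has switched, so m is the middle locus and the order is g – m – f.
Crossovers in the m–f interval produce the single-crossover classes F G M and f g m (24 + 27 = 51) plus the double crossovers (5).
RF(m–f) = (51 + 5) / 500 = 56/500 = 0.1120 → 11.2 cM.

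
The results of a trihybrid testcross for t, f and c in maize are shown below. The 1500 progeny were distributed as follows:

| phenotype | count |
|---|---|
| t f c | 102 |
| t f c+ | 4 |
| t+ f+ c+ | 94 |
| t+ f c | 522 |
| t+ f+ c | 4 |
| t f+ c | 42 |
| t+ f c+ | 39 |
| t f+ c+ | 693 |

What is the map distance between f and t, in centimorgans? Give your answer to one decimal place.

The two most frequent reciprocal classes, t+ f c and t f+ c+, are the parental types, so the F1 was t+ f c / t f+ c+.
The two rarest classes, t+ f+ c and t f c+, are the double crossovers. Comparing them with the parentals, only the f allele has switched, so f is the middle locus and the order is t – f – c.
Crossovers in the t–f interval produce the single-crossover classes t f c and t+ f+ c+ (102 + 94 = 196) plus the double crossovers (8).
RF(t–f) = (196 + 8) / 1500 = 204/1500 = 0.1360 → 13.6 centimorgans.

13.6 centimorgans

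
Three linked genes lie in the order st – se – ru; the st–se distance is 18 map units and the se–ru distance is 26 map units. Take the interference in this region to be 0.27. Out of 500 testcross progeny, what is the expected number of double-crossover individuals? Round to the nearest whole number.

17

Map distances give recombination frequencies of 0.180 and 0.260 for the two intervals.
With interference 0.27 (so coincidence = 0.73), expected double-crossover frequency = 0.180 × 0.260 × 0.73 = 0.03416.
Expected number = 0.03416 × 500 = 17.08 ≈ 17.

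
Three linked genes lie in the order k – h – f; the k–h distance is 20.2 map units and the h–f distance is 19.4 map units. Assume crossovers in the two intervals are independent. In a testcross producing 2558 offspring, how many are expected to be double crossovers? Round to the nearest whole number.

100

Map distances give recombination frequencies of 0.202 and 0.194 for the two intervals.
With no interference, expected double-crossover frequency = 0.202 × 0.194 = 0.03919.
Expected number = 0.03919 × 2558 = 100.24 ≈ 100.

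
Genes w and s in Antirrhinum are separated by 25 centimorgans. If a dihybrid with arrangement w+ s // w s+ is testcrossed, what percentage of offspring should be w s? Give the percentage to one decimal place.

12.5%

A map distance of 25 centimorgans corresponds to a recombination frequency of 0.250.
The F1 is w+ s / w s+, so w s is a recombinant gamete class with expected frequency r/2 = 0.250/2 = 0.1250.
That is 0.1250 = 12.5% of the progeny.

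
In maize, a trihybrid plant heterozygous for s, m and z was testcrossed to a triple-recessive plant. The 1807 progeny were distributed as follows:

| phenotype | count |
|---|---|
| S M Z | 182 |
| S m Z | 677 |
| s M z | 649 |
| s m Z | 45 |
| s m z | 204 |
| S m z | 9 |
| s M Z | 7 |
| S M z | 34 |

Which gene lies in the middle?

The two most frequent reciprocal classes, s M z and S m Z, are the parental types, so the F1 was s M z / S m Z.
The two rarest classes, s M Z and S m z, are the double crossovers. Comparing them with the parentals, only the z allele has switched, so z is the middle locus and the order is m – z – s.

z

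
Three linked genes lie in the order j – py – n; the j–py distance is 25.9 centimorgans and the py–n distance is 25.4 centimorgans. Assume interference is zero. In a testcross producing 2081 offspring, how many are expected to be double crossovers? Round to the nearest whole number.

Map distances give recombination frequencies of 0.259 and 0.254 for the two intervals.
With no interference, expected double-crossover frequency = 0.259 × 0.254 = 0.06579.
Expected number = 0.06579 × 2081 = 136.90 ≈ 137.

137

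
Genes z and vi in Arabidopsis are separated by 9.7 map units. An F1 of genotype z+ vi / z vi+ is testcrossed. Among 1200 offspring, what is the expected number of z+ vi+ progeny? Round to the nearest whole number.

58

A map distance of 9.7 map units corresponds to a recombination frequency of 0.097.
The F1 is z+ vi / z vi+, so z+ vi+ is a recombinant gamete class with expected frequency r/2 = 0.097/2 = 0.0485.
Expected number = 0.0485 × 1200 = 58.20 ≈ 58.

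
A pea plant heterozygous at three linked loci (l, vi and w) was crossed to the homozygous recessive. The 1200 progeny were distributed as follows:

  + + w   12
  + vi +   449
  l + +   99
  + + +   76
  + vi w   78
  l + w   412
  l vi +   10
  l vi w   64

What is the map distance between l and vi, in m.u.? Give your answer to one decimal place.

13.5 m.u.

The two most frequent reciprocal classes, l + w and + vi +, are the parental types, so the F1 was l + w / + vi +.
The two rarest classes, + + w and l vi +, are the double crossovers. Comparing them with the parentals, only the l allele has switched, so l is the middle locus and the order is vi – l – w.
Crossovers in the vi–l interval produce the single-crossover classes l vi w and + + + (64 + 76 = 140) plus the double crossovers (22).
RF(vi–l) = (140 + 22) / 1200 = 162/1200 = 0.1350 → 13.5 m.u.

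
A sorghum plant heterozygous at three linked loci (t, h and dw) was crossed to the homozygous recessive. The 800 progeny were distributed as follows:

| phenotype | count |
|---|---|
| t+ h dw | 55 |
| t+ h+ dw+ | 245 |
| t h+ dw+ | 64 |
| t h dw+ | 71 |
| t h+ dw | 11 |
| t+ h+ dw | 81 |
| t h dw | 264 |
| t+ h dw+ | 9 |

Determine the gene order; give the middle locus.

The two most frequent reciprocal classes, t h dw and t+ h+ dw+, are the parental types, so the F1 was t h dw / t+ h+ dw+.
The two rarest classes, t h+ dw and t+ h dw+, are the double crossovers. Comparing them with the parentals, only the h allele has switched, so h is the middle locus and the order is t – h – dw.

h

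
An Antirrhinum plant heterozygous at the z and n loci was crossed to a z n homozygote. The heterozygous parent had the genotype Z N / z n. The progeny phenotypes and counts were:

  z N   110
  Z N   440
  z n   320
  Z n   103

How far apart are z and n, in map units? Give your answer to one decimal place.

The recombinant classes are Z n and z N: 103 + 110 = 213.
Recombination frequency = 213/973 = 0.2189 ≈ 21.9%, i.e. 21.9 map units.

21.9 map units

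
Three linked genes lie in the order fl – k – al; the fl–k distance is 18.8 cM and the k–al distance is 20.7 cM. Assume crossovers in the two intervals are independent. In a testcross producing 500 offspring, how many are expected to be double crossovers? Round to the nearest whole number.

Map distances give recombination frequencies of 0.188 and 0.207 for the two intervals.
With no interference, expected double-crossover frequency = 0.188 × 0.207 = 0.03892.
Expected number = 0.03892 × 500 = 19.46 ≈ 19.

19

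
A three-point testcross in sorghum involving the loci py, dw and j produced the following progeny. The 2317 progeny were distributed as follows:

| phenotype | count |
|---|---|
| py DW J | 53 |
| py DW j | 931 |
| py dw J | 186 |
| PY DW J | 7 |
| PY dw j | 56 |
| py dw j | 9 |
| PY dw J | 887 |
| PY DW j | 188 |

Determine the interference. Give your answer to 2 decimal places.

0.24

The two most frequent reciprocal classes, py DW j and PY dw J, are the parental types, so the F1 was py DW j / PY dw J.
The two rarest classes, py dw j and PY DW J, are the double crossovers. Comparing them with the parentals, only the dw allele has switched, so dw is the middle locus and the order is j – dw – py.
j–dw: (109 + 16)/2317 = 0.0539; dw–py: (374 + 16)/2317 = 0.1683.
Expected DCO frequency = 0.0539 × 0.1683 ≈ 0.00907; observed = 16/2317 ≈ 0.00691.
Coefficient of coincidence = 0.00691/0.00907 ≈ 0.76; interference = 1 − 0.76 = 0.24.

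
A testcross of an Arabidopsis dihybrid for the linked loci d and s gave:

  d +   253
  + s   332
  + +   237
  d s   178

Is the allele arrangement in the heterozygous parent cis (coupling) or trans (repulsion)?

The two most frequent classes are + s (332) and d + (253); these are the parental (non-recombinant) types.
So the F1 carried + s on one chromosome and d + on the other — the recessive alleles are on opposite chromosomes (trans / repulsion).

trans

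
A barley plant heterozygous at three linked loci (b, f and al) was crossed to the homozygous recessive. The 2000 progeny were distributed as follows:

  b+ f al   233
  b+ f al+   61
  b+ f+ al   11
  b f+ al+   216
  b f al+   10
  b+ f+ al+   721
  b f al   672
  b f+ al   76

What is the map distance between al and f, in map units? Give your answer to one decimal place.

7.9 map units

The two most frequent reciprocal classes, b f al and b+ f+ al+, are the parental types, so the F1 was b f al / b+ f+ al+.
The two rarest classes, b f al+ and b+ f+ al, are the double crossovers. Comparing them with the parentals, only the al allele has switched, so al is the middle locus and the order is f – al – b.
Crossovers in the f–al interval produce the single-crossover classes b f+ al and b+ f al+ (76 + 61 = 137) plus the double crossovers (21).
RF(f–al) = (137 + 21) / 2000 = 158/2000 = 0.0790 → 7.9 map units.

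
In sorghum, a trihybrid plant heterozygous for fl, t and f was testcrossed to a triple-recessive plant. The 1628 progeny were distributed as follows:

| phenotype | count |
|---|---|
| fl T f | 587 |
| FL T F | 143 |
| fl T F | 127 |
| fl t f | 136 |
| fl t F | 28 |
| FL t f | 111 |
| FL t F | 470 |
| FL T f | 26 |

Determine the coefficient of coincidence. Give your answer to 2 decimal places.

The two most frequent reciprocal classes, fl T f and FL t F, are the parental types, so the F1 was fl T f / FL t F.
The two rarest classes, FL T f and fl t F, are the double crossovers. Comparing them with the parentals, only the fl allele has switched, so fl is the middle locus and the order is t – fl – f.
t–fl: (279 + 54)/1628 = 0.2045; fl–f: (238 + 54)/1628 = 0.1794.
Expected DCO frequency = 0.2045 × 0.1794 ≈ 0.03669; observed = 54/1628 ≈ 0.03317.
Coefficient of coincidence = 0.03317/0.03669 ≈ 0.90.

0.90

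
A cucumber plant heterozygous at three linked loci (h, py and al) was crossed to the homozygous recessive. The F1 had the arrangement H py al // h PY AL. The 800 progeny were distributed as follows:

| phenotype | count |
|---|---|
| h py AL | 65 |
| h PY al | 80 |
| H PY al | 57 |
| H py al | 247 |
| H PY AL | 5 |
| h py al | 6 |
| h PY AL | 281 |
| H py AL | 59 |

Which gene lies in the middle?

The two rarest classes, h py al and H PY AL, are the double crossovers. Comparing them with the parentals, only the h allele has switched, so h is the middle locus and the order is al – h – py.

h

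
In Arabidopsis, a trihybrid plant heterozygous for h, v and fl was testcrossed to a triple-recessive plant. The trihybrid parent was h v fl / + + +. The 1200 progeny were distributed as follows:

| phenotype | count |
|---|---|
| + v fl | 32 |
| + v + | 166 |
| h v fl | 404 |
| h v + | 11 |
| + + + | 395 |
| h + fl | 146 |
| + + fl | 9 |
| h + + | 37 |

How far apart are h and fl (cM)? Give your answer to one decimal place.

The two rarest classes, h v + and + + fl, are the double crossovers. Comparing them with the parentals, only the fl allele has switched, so fl is the middle locus and the order is h – fl – v.
Crossovers in the h–fl interval produce the single-crossover classes + v fl and h + + (32 + 37 = 69) plus the double crossovers (20).
RF(h–fl) = (69 + 20) / 1200 = 89/1200 = 0.0742 → 7.4 cM.

7.4 cM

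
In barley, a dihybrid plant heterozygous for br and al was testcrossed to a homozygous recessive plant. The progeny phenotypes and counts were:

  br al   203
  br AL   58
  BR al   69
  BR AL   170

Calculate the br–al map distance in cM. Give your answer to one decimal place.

The two most frequent classes, BR AL (170) and br al (203), are the parental types, so the F1 was BR AL / br al.
The recombinant classes are BR al and br AL: 69 + 58 = 127.
Recombination frequency = 127/500 = 0.2540 ≈ 25.4%, i.e. 25.4 cM.

25.4 cM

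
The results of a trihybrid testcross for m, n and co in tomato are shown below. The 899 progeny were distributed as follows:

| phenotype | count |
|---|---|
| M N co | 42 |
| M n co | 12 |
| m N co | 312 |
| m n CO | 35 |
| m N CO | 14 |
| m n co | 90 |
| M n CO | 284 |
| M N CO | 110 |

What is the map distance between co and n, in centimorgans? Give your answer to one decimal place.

25.1 centimorgans

The two most frequent reciprocal classes, m N co and M n CO, are the parental types, so the F1 was m N co / M n CO.
The two rarest classes, m N CO and M n co, are the double crossovers. Comparing them with the parentals, only the co allele has switched, so co is the middle locus and the order is n – co – m.
Crossovers in the n–co interval produce the single-crossover classes m n co and M N CO (90 + 110 = 200) plus the double crossovers (26).
RF(n–co) = (200 + 26) / 899 = 226/899 = 0.2514 → 25.1 centimorgans.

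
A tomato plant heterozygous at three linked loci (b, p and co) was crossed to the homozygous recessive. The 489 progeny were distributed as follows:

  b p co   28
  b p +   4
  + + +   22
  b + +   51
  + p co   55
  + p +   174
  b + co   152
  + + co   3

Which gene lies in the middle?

The two most frequent reciprocal classes, + p + and b + co, are the parental types, so the F1 was + p + / b + co.
The two rarest classes, b p + and + + co, are the double crossovers. Comparing them with the parentals, only the b allele has switched, so b is the middle locus and the order is p – b – co.

b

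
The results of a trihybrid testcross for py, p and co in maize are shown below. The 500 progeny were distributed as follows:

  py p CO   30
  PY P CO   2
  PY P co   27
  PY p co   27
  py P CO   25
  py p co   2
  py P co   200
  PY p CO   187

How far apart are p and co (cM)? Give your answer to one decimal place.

The two most frequent reciprocal classes, py P co and PY p CO, are the parental types, so the F1 was py P co / PY p CO.
The two rarest classes, py p co and PY P CO, are the double crossovers. Comparing them with the parentals, only the p allele has switched, so p is the middle locus and the order is py – p – co.
Crossovers in the p–co interval produce the single-crossover classes py P CO and PY p co (25 + 27 = 52) plus the double crossovers (4).
RF(p–co) = (52 + 4) / 500 = 56/500 = 0.1120 → 11.2 cM.

11.2 cM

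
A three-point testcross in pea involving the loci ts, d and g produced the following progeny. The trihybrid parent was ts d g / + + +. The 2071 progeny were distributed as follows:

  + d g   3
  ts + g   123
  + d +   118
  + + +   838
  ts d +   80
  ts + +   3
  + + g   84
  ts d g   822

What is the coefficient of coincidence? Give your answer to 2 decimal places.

0.30

The two rarest classes, + d g and ts + +, are the double crossovers. Comparing them with the parentals, only the ts allele has switched, so ts is the middle locus and the order is d – ts – g.
d–ts: (241 + 6)/2071 = 0.1193; ts–g: (164 + 6)/2071 = 0.0821.
Expected DCO frequency = 0.1193 × 0.0821 ≈ 0.00979; observed = 6/2071 ≈ 0.00290.
Coefficient of coincidence = 0.00290/0.00979 ≈ 0.30.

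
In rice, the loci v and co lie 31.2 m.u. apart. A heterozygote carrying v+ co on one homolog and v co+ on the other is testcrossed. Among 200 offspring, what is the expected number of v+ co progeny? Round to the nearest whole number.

A map distance of 31.2 m.u. corresponds to a recombination frequency of 0.312.
The F1 is v+ co / v co+, so v+ co is a parental gamete class with expected frequency (1 − r)/2 = 0.688/2 = 0.3440.
Expected number = 0.3440 × 200 = 68.80 ≈ 69.

69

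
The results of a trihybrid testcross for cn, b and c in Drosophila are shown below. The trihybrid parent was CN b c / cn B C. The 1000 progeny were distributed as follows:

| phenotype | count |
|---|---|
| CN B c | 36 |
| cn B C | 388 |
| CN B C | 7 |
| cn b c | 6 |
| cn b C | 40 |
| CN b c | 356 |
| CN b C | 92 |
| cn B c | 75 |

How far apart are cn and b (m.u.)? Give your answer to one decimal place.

8.9 m.u.

The two rarest classes, cn b c and CN B C, are the double crossovers. Comparing them with the parentals, only the cn allele has switched, so cn is the middle locus and the order is c – cn – b.
Crossovers in the cn–b interval produce the single-crossover classes CN B c and cn b C (36 + 40 = 76) plus the double crossovers (13).
RF(cn–b) = (76 + 13) / 1000 = 89/1000 = 0.0890 → 8.9 m.u.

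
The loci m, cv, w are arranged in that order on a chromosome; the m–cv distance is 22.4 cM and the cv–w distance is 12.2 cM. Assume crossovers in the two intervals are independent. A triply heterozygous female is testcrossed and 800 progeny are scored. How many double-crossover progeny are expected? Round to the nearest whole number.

22

Map distances give recombination frequencies of 0.224 and 0.122 for the two intervals.
With no interference, expected double-crossover frequency = 0.224 × 0.122 = 0.02733.
Expected number = 0.02733 × 800 = 21.86 ≈ 22.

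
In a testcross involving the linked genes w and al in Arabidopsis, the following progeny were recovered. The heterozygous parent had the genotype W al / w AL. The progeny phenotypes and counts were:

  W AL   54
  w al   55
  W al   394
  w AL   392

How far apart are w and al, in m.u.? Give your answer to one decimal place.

12.2 m.u.

The recombinant classes are W AL and w al: 54 + 55 = 109.
Recombination frequency = 109/895 = 0.1218 ≈ 12.2%, i.e. 12.2 m.u.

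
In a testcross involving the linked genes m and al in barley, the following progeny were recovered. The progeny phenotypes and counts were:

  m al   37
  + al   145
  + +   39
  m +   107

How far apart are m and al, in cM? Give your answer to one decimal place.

23.2 cM

The two most frequent classes, + al (145) and m + (107), are the parental types, so the F1 was + al / m +.
The recombinant classes are + + and m al: 39 + 37 = 76.
Recombination frequency = 76/328 = 0.2317 ≈ 23.2%, i.e. 23.2 cM.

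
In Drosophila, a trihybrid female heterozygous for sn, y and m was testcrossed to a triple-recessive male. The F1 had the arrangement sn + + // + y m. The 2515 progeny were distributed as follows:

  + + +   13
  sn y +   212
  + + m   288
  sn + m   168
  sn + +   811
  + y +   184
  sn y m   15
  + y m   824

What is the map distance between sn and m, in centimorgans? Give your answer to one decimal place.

The two rarest classes, + + + and sn y m, are the double crossovers. Comparing them with the parentals, only the sn allele has switched, so sn is the middle locus and the order is m – sn – y.
Crossovers in the m–sn interval produce the single-crossover classes sn + m and + y + (168 + 184 = 352) plus the double crossovers (28).
RF(m–sn) = (352 + 28) / 2515 = 380/2515 = 0.1511 → 15.1 centimorgans.

15.1 centimorgans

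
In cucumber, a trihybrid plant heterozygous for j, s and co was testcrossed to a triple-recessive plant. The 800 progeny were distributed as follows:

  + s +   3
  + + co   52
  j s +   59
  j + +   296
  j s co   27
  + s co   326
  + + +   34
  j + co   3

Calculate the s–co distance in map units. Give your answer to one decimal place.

14.6 map units

The two most frequent reciprocal classes, j + + and + s co, are the parental types, so the F1 was j + + / + s co.
The two rarest classes, j + co and + s +, are the double crossovers. Comparing them with the parentals, only the co allele has switched, so co is the middle locus and the order is s – co – j.
Crossovers in the s–co interval produce the single-crossover classes j s + and + + co (59 + 52 = 111) plus the double crossovers (6).
RF(s–co) = (111 + 6) / 800 = 117/800 = 0.1462 → 14.6 map units.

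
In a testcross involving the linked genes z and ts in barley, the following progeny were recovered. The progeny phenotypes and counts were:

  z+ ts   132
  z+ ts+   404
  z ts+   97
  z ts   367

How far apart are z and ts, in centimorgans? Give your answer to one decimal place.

The two most frequent classes, z+ ts+ (404) and z ts (367), are the parental types, so the F1 was z+ ts+ / z ts.
The recombinant classes are z+ ts and z ts+: 132 + 97 = 229.
Recombination frequency = 229/1000 = 0.2290 ≈ 22.9%, i.e. 22.9 centimorgans.

22.9 centimorgans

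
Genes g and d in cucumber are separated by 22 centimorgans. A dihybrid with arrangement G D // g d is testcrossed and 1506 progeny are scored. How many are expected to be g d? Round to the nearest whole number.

587

A map distance of 22 centimorgans corresponds to a recombination frequency of 0.220.
The F1 is G D / g d, so g d is a parental gamete class with expected frequency (1 − r)/2 = 0.780/2 = 0.3900.
Expected number = 0.3900 × 1506 = 587.34 ≈ 587.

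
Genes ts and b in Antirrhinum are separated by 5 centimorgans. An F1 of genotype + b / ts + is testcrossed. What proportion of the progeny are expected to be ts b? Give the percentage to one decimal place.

A map distance of 5 centimorgans corresponds to a recombination frequency of 0.050.
The F1 is + b / ts +, so ts b is a recombinant gamete class with expected frequency r/2 = 0.050/2 = 0.0250.
That is 0.0250 = 2.5% of the progeny.

2.5%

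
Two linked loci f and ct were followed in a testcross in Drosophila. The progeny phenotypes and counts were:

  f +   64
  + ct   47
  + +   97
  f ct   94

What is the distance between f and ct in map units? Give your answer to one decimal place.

The two most frequent classes, + + (97) and f ct (94), are the parental types, so the F1 was + + / f ct.
The recombinant classes are + ct and f +: 47 + 64 = 111.
Recombination frequency = 111/302 = 0.3675 ≈ 36.8%, i.e. 36.8 map units.

36.8 map units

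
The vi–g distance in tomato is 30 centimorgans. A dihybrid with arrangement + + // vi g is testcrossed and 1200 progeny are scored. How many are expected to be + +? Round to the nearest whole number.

A map distance of 30 centimorgans corresponds to a recombination frequency of 0.300.
The F1 is + + / vi g, so + + is a parental gamete class with expected frequency (1 − r)/2 = 0.700/2 = 0.3500.
Expected number = 0.3500 × 1200 = 420.00 ≈ 420.

420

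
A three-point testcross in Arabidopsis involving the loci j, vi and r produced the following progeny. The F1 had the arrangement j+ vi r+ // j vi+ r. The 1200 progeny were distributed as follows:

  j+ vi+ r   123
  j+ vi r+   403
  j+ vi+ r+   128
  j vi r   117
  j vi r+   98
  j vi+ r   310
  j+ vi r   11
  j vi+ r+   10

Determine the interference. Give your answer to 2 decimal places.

0.61

The two rarest classes, j+ vi r and j vi+ r+, are the double crossovers. Comparing them with the parentals, only the r allele has switched, so r is the middle locus and the order is j – r – vi.
j–r: (221 + 21)/1200 = 0.2017; r–vi: (245 + 21)/1200 = 0.2217.
Expected DCO frequency = 0.2017 × 0.2217 ≈ 0.04472; observed = 21/1200 ≈ 0.01750.
Coefficient of coincidence = 0.01750/0.04472 ≈ 0.39; interference = 1 − 0.39 = 0.61.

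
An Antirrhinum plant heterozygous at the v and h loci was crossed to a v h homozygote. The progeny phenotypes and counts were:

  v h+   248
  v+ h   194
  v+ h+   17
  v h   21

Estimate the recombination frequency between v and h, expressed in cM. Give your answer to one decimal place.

The two most frequent classes, v+ h (194) and v h+ (248), are the parental types, so the F1 was v+ h / v h+.
The recombinant classes are v+ h+ and v h: 17 + 21 = 38.
Recombination frequency = 38/480 = 0.0792 ≈ 7.9%, i.e. 7.9 cM.

7.9 cM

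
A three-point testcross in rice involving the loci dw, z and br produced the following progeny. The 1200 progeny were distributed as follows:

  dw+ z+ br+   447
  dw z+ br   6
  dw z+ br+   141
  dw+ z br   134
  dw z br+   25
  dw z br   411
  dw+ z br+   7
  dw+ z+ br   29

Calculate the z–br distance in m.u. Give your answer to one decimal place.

5.6 m.u.

The two most frequent reciprocal classes, dw z br and dw+ z+ br+, are the parental types, so the F1 was dw z br / dw+ z+ br+.
The two rarest classes, dw z+ br and dw+ z br+, are the double crossovers. Comparing them with the parentals, only the z allele has switched, so z is the middle locus and the order is dw – z – br.
Crossovers in the z–br interval produce the single-crossover classes dw z br+ and dw+ z+ br (25 + 29 = 54) plus the double crossovers (13).
RF(z–br) = (54 + 13) / 1200 = 67/1200 = 0.0558 → 5.6 m.u.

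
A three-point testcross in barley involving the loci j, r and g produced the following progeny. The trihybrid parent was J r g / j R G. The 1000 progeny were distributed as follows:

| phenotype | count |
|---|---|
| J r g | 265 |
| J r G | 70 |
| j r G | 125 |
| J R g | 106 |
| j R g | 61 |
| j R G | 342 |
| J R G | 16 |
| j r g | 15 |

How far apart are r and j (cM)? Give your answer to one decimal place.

The two rarest classes, j r g and J R G, are the double crossovers. Comparing them with the parentals, only the j allele has switched, so j is the middle locus and the order is g – j – r.
Crossovers in the j–r interval produce the single-crossover classes J R g and j r G (106 + 125 = 231) plus the double crossovers (31).
RF(j–r) = (231 + 31) / 1000 = 262/1000 = 0.2620 → 26.2 cM.

26.2 cM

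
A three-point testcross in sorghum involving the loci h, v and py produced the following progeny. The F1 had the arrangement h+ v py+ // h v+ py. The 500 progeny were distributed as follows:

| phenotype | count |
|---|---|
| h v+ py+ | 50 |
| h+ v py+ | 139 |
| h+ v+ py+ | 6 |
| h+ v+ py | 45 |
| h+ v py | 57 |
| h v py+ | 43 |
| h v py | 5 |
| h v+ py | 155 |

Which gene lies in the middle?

v

The two rarest classes, h+ v+ py+ and h v py, are the double crossovers. Comparing them with the parentals, only the v allele has switched, so v is the middle locus and the order is py – v – h.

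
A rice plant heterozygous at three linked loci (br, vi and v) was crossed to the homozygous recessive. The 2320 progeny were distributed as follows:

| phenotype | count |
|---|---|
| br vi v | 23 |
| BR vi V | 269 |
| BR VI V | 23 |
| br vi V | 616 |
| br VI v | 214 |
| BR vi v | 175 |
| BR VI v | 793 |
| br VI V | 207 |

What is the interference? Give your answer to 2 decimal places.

0.53

The two most frequent reciprocal classes, br vi V and BR VI v, are the parental types, so the F1 was br vi V / BR VI v.
The two rarest classes, br vi v and BR VI V, are the double crossovers. Comparing them with the parentals, only the v allele has switched, so v is the middle locus and the order is vi – v – br.
vi–v: (382 + 46)/2320 = 0.1845; v–br: (483 + 46)/2320 = 0.2280.
Expected DCO frequency = 0.1845 × 0.2280 ≈ 0.04207; observed = 46/2320 ≈ 0.01983.
Coefficient of coincidence = 0.01983/0.04207 ≈ 0.47; interference = 1 − 0.47 = 0.53.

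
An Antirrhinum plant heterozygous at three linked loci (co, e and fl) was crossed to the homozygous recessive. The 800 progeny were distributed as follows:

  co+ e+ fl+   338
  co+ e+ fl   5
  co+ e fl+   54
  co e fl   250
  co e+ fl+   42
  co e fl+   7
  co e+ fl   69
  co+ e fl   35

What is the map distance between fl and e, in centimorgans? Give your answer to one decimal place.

16.9 centimorgans

The two most frequent reciprocal classes, co+ e+ fl+ and co e fl, are the parental types, so the F1 was co+ e+ fl+ / co e fl.
The two rarest classes, co+ e+ fl and co e fl+, are the double crossovers. Comparing them with the parentals, only the fl allele has switched, so fl is the middle locus and the order is e – fl – co.
Crossovers in the e–fl interval produce the single-crossover classes co+ e fl+ and co e+ fl (54 + 69 = 123) plus the double crossovers (12).
RF(e–fl) = (123 + 12) / 800 = 135/800 = 0.1688 → 16.9 centimorgans.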